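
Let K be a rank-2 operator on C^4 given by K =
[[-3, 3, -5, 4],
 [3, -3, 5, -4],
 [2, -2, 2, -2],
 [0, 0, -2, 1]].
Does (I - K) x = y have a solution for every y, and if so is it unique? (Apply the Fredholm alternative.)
(I - K) is invertible (det(I - K) = 4 ≠ 0), so for every y in C^4 the equation (I - K) x = y has a unique solution.

K has rank 2 and factors as K = U V^T = u1 v1^T + u2 v2^T with u1 = (-2, 2, 2, 1), v1 = (1, -1, 1, -1), u2 = (-1, 1, 0, -1), v2 = (1, -1, 3, -2) (multiplying out reproduces the displayed K). The nonzero eigenvalues of U V^T coincide with those of the 2 x 2 matrix G = V^T U = [[v1·u1, v1·u2], [v2·u1, v2·u2]] = [[-3, -1], [0, 0]], and by the Sylvester determinant identity det(I_4 - U V^T) = det(I_2 - V^T U) = det([[4, 1], [0, 1]]) = (4)(1) - (1)(0) = 4. (Direct check: I - K =
[[4, -3, 5, -4],
 [-3, 4, -5, 4],
 [-2, 2, -1, 2],
 [0, 0, 2, 0]]
has determinant 4.) The finite-dimensional Fredholm alternative says: either (I - K) is invertible, or ker(I - K) ≠ {0} and then range(I - K) = ker((I - K)^*)^⊥, with dim ker(I - K) = dim ker((I - K)^*). Since det(I - K) ≠ 0, 1 is not an eigenvalue of K and ker(I - K) = {0}, so we are in the first case: for every y there is a unique x = (I - K)^(-1) y. (Explicitly, by the Woodbury identity, (I - U V^T)^(-1) = I + U (I_2 - G)^(-1) V^T.)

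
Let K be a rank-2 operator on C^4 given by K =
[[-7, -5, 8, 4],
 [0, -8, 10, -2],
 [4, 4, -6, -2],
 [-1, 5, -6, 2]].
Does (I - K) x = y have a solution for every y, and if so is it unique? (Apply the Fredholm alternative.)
(I - K) is invertible (det(I - K) = 54 ≠ 0), so for every y in C^4 the equation (I - K) x = y has a unique solution.

K has rank 2 and factors as K = U V^T = u1 v1^T + u2 v2^T with u1 = (1, 3, -1, -2), v1 = (2, -2, 2, -2), u2 = (-3, -2, 2, 1), v2 = (3, 1, -2, -2) (multiplying out reproduces the displayed K). The nonzero eigenvalues of U V^T coincide with those of the 2 x 2 matrix G = V^T U = [[v1·u1, v1·u2], [v2·u1, v2·u2]] = [[-2, 0], [12, -17]], and by the Sylvester determinant identity det(I_4 - U V^T) = det(I_2 - V^T U) = det([[3, 0], [-12, 18]]) = (3)(18) - (0)(-12) = 54. (Direct check: I - K =
[[8, 5, -8, -4],
 [0, 9, -10, 2],
 [-4, -4, 7, 2],
 [1, -5, 6, -1]]
has determinant 54.) The finite-dimensional Fredholm alternative says: either (I - K) is invertible, or ker(I - K) ≠ {0} and then range(I - K) = ker((I - K)^*)^⊥, with dim ker(I - K) = dim ker((I - K)^*). Since det(I - K) ≠ 0, 1 is not an eigenvalue of K and ker(I - K) = {0}, so we are in the first case: for every y there is a unique x = (I - K)^(-1) y. (Explicitly, by the Woodbury identity, (I - U V^T)^(-1) = I + U (I_2 - G)^(-1) V^T.)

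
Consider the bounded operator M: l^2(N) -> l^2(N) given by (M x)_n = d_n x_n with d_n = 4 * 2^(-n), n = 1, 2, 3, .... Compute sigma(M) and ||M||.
sigma(M) = {4 * 2^(-n) : n ≥ 1} ∪ {0}; ||M|| = 2

A bounded diagonal operator on l^2 with diagonal entries d_n has spectrum equal to the closure of {d_n : n ≥ 1}: every d_n is an eigenvalue (with eigenvector e_n), so {d_n} ⊂ sigma(M); the spectrum is closed, so its closure is too; and for lambda not in the closure, (M - lambda I) has bounded inverse (the diagonal entries 1/(d_n - lambda) are bounded). For our sequence d_n = 4 * 2^(-n), n = 1, 2, 3, ...:
  - {d_n} = {4 * 2^(-n) : n ≥ 1}; the only limit point is 0
  - closure = {4 * 2^(-n) : n ≥ 1} ∪ {0}
For the norm: a diagonal operator has ||M|| = sup_n |d_n|. Here d_n = 4 * 2^(-n) is positive and decreasing, so sup_n |d_n| = d_1 = 4/2 = 2. So ||M|| = 2.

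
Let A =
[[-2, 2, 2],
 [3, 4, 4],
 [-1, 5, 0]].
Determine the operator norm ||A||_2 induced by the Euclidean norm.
||A||_2 ≈ 7.5552 (= sqrt(largest eigenvalue of A^T A))

||A||_2 = sigma_max(A) = sqrt(lambda_max(A^T A)). Form the symmetric matrix M = A^T A =
[[14, 3, 8],
 [3, 45, 20],
 [8, 20, 20]].
Its characteristic polynomial (trace, sum of principal 2x2 minors, determinant of M give the coefficients) is
  p(λ) = det(λ I - M) = λ^3 - 79λ^2 + 1337λ - 4900.
No integer candidate from the rational root theorem (±divisors of 4900) is a root, so the roots are irrational. The cubic discriminant is Δ = 600413317 > 0, so there are three distinct real roots. p(5) = -65 and p(6) = 494 have opposite signs, so a root lies in (5, 6); Newton's method refines it to λ ≈ 5.1056. p(16) = 364 and p(17) = -89 have opposite signs, so a root lies in (16, 17); Newton's method refines it to λ ≈ 16.8133. p(57) = -169 and p(58) = 2002 have opposite signs, so a root lies in (57, 58); Newton's method refines it to λ ≈ 57.081. Check (Vieta): the three roots sum to 79, matching tr M = 79.
So the eigenvalues of A^T A are ≈ 5.1056, 16.8133, 57.081 (all ≥ 0, as they must be for A^T A). The largest is λ_max ≈ 57.081, hence ||A||_2 = sqrt(λ_max) ≈ 7.5552.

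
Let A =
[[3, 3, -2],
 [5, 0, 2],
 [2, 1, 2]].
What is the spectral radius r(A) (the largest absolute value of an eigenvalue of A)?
r(A) ≈ 5.0539

The eigenvalues of A are the roots of its characteristic polynomial. With M = A (coefficients from the trace, the sum of principal 2x2 minors, and det A):
  p(λ) = det(λ I - M) = λ^3 - 5λ^2 - 7λ + 34.
No integer candidate from the rational root theorem (±divisors of 34) is a root, so the roots are irrational. The cubic discriminant is Δ = 9805 > 0, so there are three distinct real roots. p(-3) = -17 and p(-2) = 20 have opposite signs, so a root lies in (-3, -2); Newton's method refines it to λ ≈ -2.6208. p(2) = 8 and p(3) = -5 have opposite signs, so a root lies in (2, 3); Newton's method refines it to λ ≈ 2.5669. p(5) = -1 and p(6) = 28 have opposite signs, so a root lies in (5, 6); Newton's method refines it to λ ≈ 5.0539. Check (Vieta): the three roots sum to 5, matching tr M = 5.
Thus the eigenvalues (to 4 decimals) are -2.6208 (modulus 2.6208); 2.5669 (modulus 2.5669); 5.0539 (modulus 5.0539). The spectral radius is the largest modulus: r(A) ≈ 5.0539. (Cross-check: r(A) ≤ ||A||_2 ≈ 6.5657; equality holds whenever A is normal, though it can also hold for some non-normal A.)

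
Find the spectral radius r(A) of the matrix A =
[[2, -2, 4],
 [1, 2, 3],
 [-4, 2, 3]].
r(A) ≈ 4.2794

The eigenvalues of A are the roots of its characteristic polynomial. With M = A (coefficients from the trace, the sum of principal 2x2 minors, and det A):
  p(λ) = det(λ I - M) = λ^3 - 7λ^2 + 28λ - 70.
No integer candidate from the rational root theorem (±divisors of 70) is a root, so the roots are irrational. The cubic discriminant is Δ = -30772 < 0, so there is one real root and a complex-conjugate pair. p(4) = -6 and p(5) = 20 have opposite signs, so a root lies in (4, 5); Newton's method refines it to λ ≈ 4.2794. Dividing out (λ - (4.2794)) leaves approximately λ^2 - 2.7206λ + 16.3575. For λ^2 - 2.7206λ + 16.3575 the discriminant is -58.0281. It is negative, so the remaining roots are the complex-conjugate pair λ ≈ 1.3603 ± 3.8088i. Their product equals the constant term, so |λ|^2 ≈ 16.3575 and |λ| ≈ 4.0444.
Thus the eigenvalues (to 4 decimals) are 4.2794 (modulus 4.2794); 1.3603 ± 3.8088i (modulus 4.0444). The spectral radius is the largest modulus: r(A) ≈ 4.2794. (Cross-check: r(A) ≤ ||A||_2 ≈ 5.9504; equality holds whenever A is normal, though it can also hold for some non-normal A.)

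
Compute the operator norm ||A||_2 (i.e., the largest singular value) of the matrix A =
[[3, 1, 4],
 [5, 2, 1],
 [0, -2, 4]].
||A||_2 ≈ 7.2167 (= sqrt(largest eigenvalue of A^T A))

||A||_2 = sigma_max(A) = sqrt(lambda_max(A^T A)). Form the symmetric matrix M = A^T A =
[[34, 13, 17],
 [13, 9, -2],
 [17, -2, 33]].
Its characteristic polynomial (trace, sum of principal 2x2 minors, determinant of M give the coefficients) is
  p(λ) = det(λ I - M) = λ^3 - 76λ^2 + 1263λ - 900.
No integer candidate from the rational root theorem (±divisors of 900) is a root, so the roots are irrational. The cubic discriminant is Δ = 1107724356 > 0, so there are three distinct real roots. p(0) = -900 and p(1) = 288 have opposite signs, so a root lies in (0, 1); Newton's method refines it to λ ≈ 0.7457. p(23) = 112 and p(24) = -540 have opposite signs, so a root lies in (23, 24); Newton's method refines it to λ ≈ 23.1731. p(52) = -120 and p(53) = 1432 have opposite signs, so a root lies in (52, 53); Newton's method refines it to λ ≈ 52.0812. Check (Vieta): the three roots sum to 76, matching tr M = 76.
So the eigenvalues of A^T A are ≈ 0.7457, 23.1731, 52.0812 (all ≥ 0, as they must be for A^T A). The largest is λ_max ≈ 52.0812, hence ||A||_2 = sqrt(λ_max) ≈ 7.2167.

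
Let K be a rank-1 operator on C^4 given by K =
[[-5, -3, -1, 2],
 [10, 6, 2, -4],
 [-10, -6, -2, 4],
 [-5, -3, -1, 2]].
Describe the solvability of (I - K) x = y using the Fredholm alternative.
(I - K) is singular (det(I - K) = 0, i.e. 1 ∈ sigma(K)). (I - K) x = y is solvable iff y ⊥ ker((I - K)^*) = span{(-5, -3, -1, 2)}, i.e. iff -5y_1 - 3y_2 - y_3 + 2y_4 = 0. When solvable, the solutions are x = y + c·(1, -2, 2, 1), c arbitrary (ker(I - K) = span{(1, -2, 2, 1)}, dimension 1).

K has rank 1, so it is an outer product K = u v^T: every row of K is a multiple of one row vector. Reading off the entries, u = (1, -2, 2, 1) and v = (-5, -3, -1, 2) (row i of K equals u_i·v^T). A rank-one matrix u v^T satisfies K u = u (v·u) and kills the (3)-dimensional subspace v^⊥, so its characteristic polynomial is lambda^3 (lambda - v·u) with v·u = tr K = 1. Hence the eigenvalues of I - K are 1 (multiplicity 3) and 1 - (1) = 0, so det(I - K) = 0. (Direct check: I - K =
[[6, 3, 1, -2],
 [-10, -5, -2, 4],
 [10, 6, 3, -4],
 [5, 3, 1, -1]]
has determinant 0.) So 1 is an eigenvalue of K and (I - K) is not invertible. The finite-dimensional Fredholm alternative says: either (I - K) is invertible, or ker(I - K) ≠ {0} and then range(I - K) = ker((I - K)^*)^⊥, with dim ker(I - K) = dim ker((I - K)^*). We are in the second case, so we need both kernels. Kernel of I - K: (I - K) u = u - u (v·u) = u - u = 0, so ker(I - K) = span{u} = span{(1, -2, 2, 1)} (it is exactly 1-dimensional because rank(I - K) = 3). Kernel of the adjoint: K is real, so (I - K)^* = I - K^T = I - v u^T, and (I - v u^T) v = v - v (u·v) = 0; hence ker((I - K)^*) = span{v} = span{(-5, -3, -1, 2)}. Therefore (I - K) x = y is solvable iff <y, v> = 0, i.e. iff -5y_1 - 3y_2 - y_3 + 2y_4 = 0. When this holds, K y = u (v·y) = 0, so (I - K) y = y and x = y is a particular solution; the full solution set is the line x = y + c·u = y + c·(1, -2, 2, 1), c ∈ C.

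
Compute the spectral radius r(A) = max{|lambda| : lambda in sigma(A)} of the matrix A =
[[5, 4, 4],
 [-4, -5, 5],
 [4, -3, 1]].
r(A) ≈ 7.3823

The eigenvalues of A are the roots of its characteristic polynomial. With M = A (coefficients from the trace, the sum of principal 2x2 minors, and det A):
  p(λ) = det(λ I - M) = λ^3 - λ^2 - 10λ - 274.
No integer candidate from the rational root theorem (±divisors of 274) is a root, so the roots are irrational. The cubic discriminant is Δ = -2073368 < 0, so there is one real root and a complex-conjugate pair. p(7) = -50 and p(8) = 94 have opposite signs, so a root lies in (7, 8); Newton's method refines it to λ ≈ 7.3823. Dividing out (λ - (7.3823)) leaves approximately λ^2 + 6.3823λ + 37.1159. For λ^2 + 6.3823λ + 37.1159 the discriminant is -107.7299. It is negative, so the remaining roots are the complex-conjugate pair λ ≈ -3.1911 ± 5.1897i. Their product equals the constant term, so |λ|^2 ≈ 37.1159 and |λ| ≈ 6.0923.
Thus the eigenvalues (to 4 decimals) are 7.3823 (modulus 7.3823); -3.1911 ± 5.1897i (modulus 6.0923). The spectral radius is the largest modulus: r(A) ≈ 7.3823. (Cross-check: r(A) ≤ ||A||_2 ≈ 9.0753; equality holds whenever A is normal, though it can also hold for some non-normal A.)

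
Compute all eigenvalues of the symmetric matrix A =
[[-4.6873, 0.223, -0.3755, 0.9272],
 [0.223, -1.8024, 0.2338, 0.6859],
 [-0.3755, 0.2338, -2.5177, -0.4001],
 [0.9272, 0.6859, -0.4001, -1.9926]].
sigma(A) ≈ {-5, -3, -2, -1}

A is real symmetric, so its spectrum consists of real eigenvalues. Expanding the characteristic polynomial of the displayed matrix gives
  det(λ I - A) = p(λ) = λ^4 + (11)λ^3 + (41)λ^2 + (61)λ + (30).
Solving p(λ) = 0 yields eigenvalues ≈ -5, -3, -2, -1. (A is shown rounded to 4 decimals, so these recover the underlying integer eigenvalues to within that precision.)
Verification: the trace of A = -11 equals the sum of eigenvalues -11, and det(A) ≈ 30.0005 matches the eigenvalue product 30.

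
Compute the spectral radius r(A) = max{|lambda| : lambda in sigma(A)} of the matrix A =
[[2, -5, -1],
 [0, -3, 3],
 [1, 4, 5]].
r(A) ≈ 5.6369

The eigenvalues of A are the roots of its characteristic polynomial. With M = A (coefficients from the trace, the sum of principal 2x2 minors, and det A):
  p(λ) = det(λ I - M) = λ^3 - 4λ^2 - 22λ + 72.
No integer candidate from the rational root theorem (±divisors of 72) is a root, so the roots are irrational. The cubic discriminant is Δ = 42848 > 0, so there are three distinct real roots. p(-5) = -43 and p(-4) = 32 have opposite signs, so a root lies in (-5, -4); Newton's method refines it to λ ≈ -4.4849. p(2) = 20 and p(3) = -3 have opposite signs, so a root lies in (2, 3); Newton's method refines it to λ ≈ 2.848. p(5) = -13 and p(6) = 12 have opposite signs, so a root lies in (5, 6); Newton's method refines it to λ ≈ 5.6369. Check (Vieta): the three roots sum to 4, matching tr M = 4.
Thus the eigenvalues (to 4 decimals) are -4.4849 (modulus 4.4849); 2.848 (modulus 2.848); 5.6369 (modulus 5.6369). The spectral radius is the largest modulus: r(A) ≈ 5.6369. (Cross-check: r(A) ≤ ||A||_2 ≈ 7.7711; equality holds whenever A is normal, though it can also hold for some non-normal A.)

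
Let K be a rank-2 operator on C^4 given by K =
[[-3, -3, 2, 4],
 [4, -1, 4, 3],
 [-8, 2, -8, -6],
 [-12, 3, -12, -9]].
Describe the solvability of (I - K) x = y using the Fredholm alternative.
(I - K) is invertible (det(I - K) = 152 ≠ 0), so for every y in C^4 the equation (I - K) x = y has a unique solution.

K has rank 2 and factors as K = U V^T = u1 v1^T + u2 v2^T with u1 = (-2, 1, -2, -3), v1 = (3, 0, 2, 1), u2 = (-3, -1, 2, 3), v2 = (-1, 1, -2, -2) (multiplying out reproduces the displayed K). The nonzero eigenvalues of U V^T coincide with those of the 2 x 2 matrix G = V^T U = [[v1·u1, v1·u2], [v2·u1, v2·u2]] = [[-13, -2], [13, -8]], and by the Sylvester determinant identity det(I_4 - U V^T) = det(I_2 - V^T U) = det([[14, 2], [-13, 9]]) = (14)(9) - (2)(-13) = 152. (Direct check: I - K =
[[4, 3, -2, -4],
 [-4, 2, -4, -3],
 [8, -2, 9, 6],
 [12, -3, 12, 10]]
has determinant 152.) The finite-dimensional Fredholm alternative says: either (I - K) is invertible, or ker(I - K) ≠ {0} and then range(I - K) = ker((I - K)^*)^⊥, with dim ker(I - K) = dim ker((I - K)^*). Since det(I - K) ≠ 0, 1 is not an eigenvalue of K and ker(I - K) = {0}, so we are in the first case: for every y there is a unique x = (I - K)^(-1) y. (Explicitly, by the Woodbury identity, (I - U V^T)^(-1) = I + U (I_2 - G)^(-1) V^T.)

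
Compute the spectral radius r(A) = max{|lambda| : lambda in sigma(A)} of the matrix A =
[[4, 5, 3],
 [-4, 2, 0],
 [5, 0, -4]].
r(A) ≈ 5.2492

The eigenvalues of A are the roots of its characteristic polynomial. With M = A (coefficients from the trace, the sum of principal 2x2 minors, and det A):
  p(λ) = det(λ I - M) = λ^3 - 2λ^2 - 11λ + 142.
No integer candidate from the rational root theorem (±divisors of 142) is a root, so the roots are irrational. The cubic discriminant is Δ = -477844 < 0, so there is one real root and a complex-conjugate pair. p(-6) = -80 and p(-5) = 22 have opposite signs, so a root lies in (-6, -5); Newton's method refines it to λ ≈ -5.2492. Dividing out (λ - (-5.2492)) leaves approximately λ^2 - 7.2492λ + 27.052. For λ^2 - 7.2492λ + 27.052 the discriminant is -55.6576. It is negative, so the remaining roots are the complex-conjugate pair λ ≈ 3.6246 ± 3.7302i. Their product equals the constant term, so |λ|^2 ≈ 27.052 and |λ| ≈ 5.2012.
Thus the eigenvalues (to 4 decimals) are -5.2492 (modulus 5.2492); 3.6246 ± 3.7302i (modulus 5.2012). The spectral radius is the largest modulus: r(A) ≈ 5.2492. (Cross-check: r(A) ≤ ||A||_2 ≈ 7.8499; equality holds whenever A is normal, though it can also hold for some non-normal A.)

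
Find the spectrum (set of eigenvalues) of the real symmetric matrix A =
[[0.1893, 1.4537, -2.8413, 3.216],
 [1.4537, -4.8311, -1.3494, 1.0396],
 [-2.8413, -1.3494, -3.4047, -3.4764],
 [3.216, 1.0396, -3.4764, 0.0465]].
sigma(A) ≈ {-6, -5, -3, 6}

A is real symmetric, so its spectrum consists of real eigenvalues. Expanding the characteristic polynomial of the displayed matrix gives
  det(λ I - A) = p(λ) = λ^4 + (8)λ^3 + (-21)λ^2 + (-288.0056)λ + (-540.0125).
Solving p(λ) = 0 yields eigenvalues ≈ -6, -5, -3, 6. (A is shown rounded to 4 decimals, so these recover the underlying integer eigenvalues to within that precision.)
Verification: the trace of A = -8 equals the sum of eigenvalues -8, and det(A) ≈ -540.0125 matches the eigenvalue product -540.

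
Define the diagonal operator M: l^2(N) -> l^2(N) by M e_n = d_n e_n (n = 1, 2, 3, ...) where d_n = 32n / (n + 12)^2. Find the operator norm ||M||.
||M|| = 2/3 (attained at n = 12)

For M diagonal, ||M|| = sup_n |d_n|. Treat f(x) = 32x / (x + 12)^2 for real x > 0. By the quotient rule, f'(x) = 32(12 - x)/(x + 12)^3, which is positive for x < 12 and negative for x > 12. So f has a unique maximum at x = 12, and since 12 is a positive integer, the supremum over n ≥ 1 is attained at n = 12: d_12 = 32·12/(12 + 12)^2 = 32·12/576 = 2/3. Hence ||M|| = 2/3.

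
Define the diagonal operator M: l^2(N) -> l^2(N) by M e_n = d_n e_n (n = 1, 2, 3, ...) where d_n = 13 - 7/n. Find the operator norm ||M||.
||M|| = 13

For a diagonal operator on l^2 with entries d_n, ||M|| = sup_n |d_n|. Here d_1 = 6, d_2 = 19/2, ..., and d_n = 13 - 7/n increases monotonically toward 13. All terms lie in [6, 13), so |d_n| = d_n and the supremum is the limit 13, which is not attained by any individual d_n. Hence ||M|| = 13.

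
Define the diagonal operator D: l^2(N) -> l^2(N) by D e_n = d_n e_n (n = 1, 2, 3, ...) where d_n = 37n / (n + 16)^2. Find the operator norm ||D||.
||D|| = 37/64 (attained at n = 16)

For D diagonal, ||D|| = sup_n |d_n|. Treat f(x) = 37x / (x + 16)^2 for real x > 0. By the quotient rule, f'(x) = 37(16 - x)/(x + 16)^3, which is positive for x < 16 and negative for x > 16. So f has a unique maximum at x = 16, and since 16 is a positive integer, the supremum over n ≥ 1 is attained at n = 16: d_16 = 37·16/(16 + 16)^2 = 37·16/1024 = 37/64. Hence ||D|| = 37/64.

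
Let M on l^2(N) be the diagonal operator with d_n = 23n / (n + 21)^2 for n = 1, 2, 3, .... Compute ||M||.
||M|| = 23/84 (attained at n = 21)

For M diagonal, ||M|| = sup_n |d_n|. Treat f(x) = 23x / (x + 21)^2 for real x > 0. By the quotient rule, f'(x) = 23(21 - x)/(x + 21)^3, which is positive for x < 21 and negative for x > 21. So f has a unique maximum at x = 21, and since 21 is a positive integer, the supremum over n ≥ 1 is attained at n = 21: d_21 = 23·21/(21 + 21)^2 = 23·21/1764 = 23/84. Hence ||M|| = 23/84.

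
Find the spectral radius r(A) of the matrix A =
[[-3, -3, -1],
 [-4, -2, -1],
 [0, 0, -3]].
r(A) = 6

The eigenvalues of A are the roots of its characteristic polynomial. With M = A (coefficients from the trace, the sum of principal 2x2 minors, and det A):
  p(λ) = det(λ I - M) = λ^3 + 8λ^2 + 9λ - 18.
By the rational root theorem any rational root is an integer divisor of 18. Testing λ = -6: p(-6) = -216 + 288 - 54 - 18 = 0, so λ = -6 is a root. Dividing out (λ + 6) leaves p(λ) = (λ + 6)(λ^2 + 2λ - 3). For λ^2 + 2λ - 3 the discriminant is 16. It is a perfect square (4^2), so the roots are rational: λ = (-2 ± 4)/2 = 1, -3.
Thus the eigenvalues (to 4 decimals) are 1 (modulus 1); -3 (modulus 3); -6 (modulus 6). The spectral radius is the largest modulus: r(A) = 6. (Cross-check: r(A) ≤ ||A||_2 ≈ 6.294; equality holds whenever A is normal, though it can also hold for some non-normal A.)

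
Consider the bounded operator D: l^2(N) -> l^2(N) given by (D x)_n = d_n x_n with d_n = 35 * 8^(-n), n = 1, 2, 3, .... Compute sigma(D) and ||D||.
sigma(D) = {35 * 8^(-n) : n ≥ 1} ∪ {0}; ||D|| = 35/8

A bounded diagonal operator on l^2 with diagonal entries d_n has spectrum equal to the closure of {d_n : n ≥ 1}: every d_n is an eigenvalue (with eigenvector e_n), so {d_n} ⊂ sigma(D); the spectrum is closed, so its closure is too; and for lambda not in the closure, (D - lambda I) has bounded inverse (the diagonal entries 1/(d_n - lambda) are bounded). For our sequence d_n = 35 * 8^(-n), n = 1, 2, 3, ...:
  - {d_n} = {35 * 8^(-n) : n ≥ 1}; the only limit point is 0
  - closure = {35 * 8^(-n) : n ≥ 1} ∪ {0}
For the norm: a diagonal operator has ||D|| = sup_n |d_n|. Here d_n = 35 * 8^(-n) is positive and decreasing, so sup_n |d_n| = d_1 = 35/8. So ||D|| = 35/8.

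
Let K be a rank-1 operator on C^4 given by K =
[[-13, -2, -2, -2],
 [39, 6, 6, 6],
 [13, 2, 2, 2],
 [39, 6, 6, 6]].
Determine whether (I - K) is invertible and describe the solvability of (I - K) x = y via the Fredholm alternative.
(I - K) is singular (det(I - K) = 0, i.e. 1 ∈ sigma(K)). (I - K) x = y is solvable iff y ⊥ ker((I - K)^*) = span{(-13, -2, -2, -2)}, i.e. iff -13y_1 - 2y_2 - 2y_3 - 2y_4 = 0. When solvable, the solutions are x = y + c·(1, -3, -1, -3), c arbitrary (ker(I - K) = span{(1, -3, -1, -3)}, dimension 1).

K has rank 1, so it is an outer product K = u v^T: every row of K is a multiple of one row vector. Reading off the entries, u = (1, -3, -1, -3) and v = (-13, -2, -2, -2) (row i of K equals u_i·v^T). A rank-one matrix u v^T satisfies K u = u (v·u) and kills the (3)-dimensional subspace v^⊥, so its characteristic polynomial is lambda^3 (lambda - v·u) with v·u = tr K = 1. Hence the eigenvalues of I - K are 1 (multiplicity 3) and 1 - (1) = 0, so det(I - K) = 0. (Direct check: I - K =
[[14, 2, 2, 2],
 [-39, -5, -6, -6],
 [-13, -2, -1, -2],
 [-39, -6, -6, -5]]
has determinant 0.) So 1 is an eigenvalue of K and (I - K) is not invertible. The finite-dimensional Fredholm alternative says: either (I - K) is invertible, or ker(I - K) ≠ {0} and then range(I - K) = ker((I - K)^*)^⊥, with dim ker(I - K) = dim ker((I - K)^*). We are in the second case, so we need both kernels. Kernel of I - K: (I - K) u = u - u (v·u) = u - u = 0, so ker(I - K) = span{u} = span{(1, -3, -1, -3)} (it is exactly 1-dimensional because rank(I - K) = 3). Kernel of the adjoint: K is real, so (I - K)^* = I - K^T = I - v u^T, and (I - v u^T) v = v - v (u·v) = 0; hence ker((I - K)^*) = span{v} = span{(-13, -2, -2, -2)}. Therefore (I - K) x = y is solvable iff <y, v> = 0, i.e. iff -13y_1 - 2y_2 - 2y_3 - 2y_4 = 0. When this holds, K y = u (v·y) = 0, so (I - K) y = y and x = y is a particular solution; the full solution set is the line x = y + c·u = y + c·(1, -3, -1, -3), c ∈ C.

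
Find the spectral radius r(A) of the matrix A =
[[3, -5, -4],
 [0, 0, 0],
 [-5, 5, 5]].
r(A) = (8 + sqrt(84))/2 ≈ 8.5826

The eigenvalues of A are the roots of its characteristic polynomial. With M = A (coefficients from the trace, the sum of principal 2x2 minors, and det A):
  p(λ) = det(λ I - M) = λ^3 - 8λ^2 - 5λ.
The constant term is 0, so λ = 0 is a root. Dividing out λ leaves p(λ) = λ(λ^2 - 8λ - 5). For λ^2 - 8λ - 5 the discriminant is 84. It is nonnegative but not a perfect square, so the roots are real and irrational: λ = (8 ± sqrt(84))/2 ≈ 8.5826, -0.5826.
Thus the eigenvalues (to 4 decimals) are 8.5826 (modulus 8.5826); -0.5826 (modulus 0.5826); 0 (modulus 0). The spectral radius is the largest modulus: r(A) = (8 + sqrt(84))/2 ≈ 8.5826. (Cross-check: r(A) ≤ ||A||_2 ≈ 11.126; equality holds whenever A is normal, though it can also hold for some non-normal A.)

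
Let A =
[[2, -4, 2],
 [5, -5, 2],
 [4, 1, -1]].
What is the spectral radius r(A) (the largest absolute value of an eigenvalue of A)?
r(A) ≈ 2.4638

The eigenvalues of A are the roots of its characteristic polynomial. With M = A (coefficients from the trace, the sum of principal 2x2 minors, and det A):
  p(λ) = det(λ I - M) = λ^3 + 4λ^2 + 3λ - 4.
No integer candidate from the rational root theorem (±divisors of 4) is a root, so the roots are irrational. The cubic discriminant is Δ = -236 < 0, so there is one real root and a complex-conjugate pair. p(0) = -4 and p(1) = 4 have opposite signs, so a root lies in (0, 1); Newton's method refines it to λ ≈ 0.659. Dividing out (λ - (0.659)) leaves approximately λ^2 + 4.659λ + 6.0701. For λ^2 + 4.659λ + 6.0701 the discriminant is -2.5744. It is negative, so the remaining roots are the complex-conjugate pair λ ≈ -2.3295 ± 0.8023i. Their product equals the constant term, so |λ|^2 ≈ 6.0701 and |λ| ≈ 2.4638.
Thus the eigenvalues (to 4 decimals) are 0.659 (modulus 0.659); -2.3295 ± 0.8023i (modulus 2.4638). The spectral radius is the largest modulus: r(A) ≈ 2.4638. (Cross-check: r(A) ≤ ||A||_2 ≈ 8.8628; equality holds whenever A is normal, though it can also hold for some non-normal A.)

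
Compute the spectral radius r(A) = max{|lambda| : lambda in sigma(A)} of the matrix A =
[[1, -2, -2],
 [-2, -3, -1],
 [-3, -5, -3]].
r(A) ≈ 6.6283

The eigenvalues of A are the roots of its characteristic polynomial. With M = A (coefficients from the trace, the sum of principal 2x2 minors, and det A):
  p(λ) = det(λ I - M) = λ^3 + 5λ^2 - 12λ - 8.
No integer candidate from the rational root theorem (±divisors of 8) is a root, so the roots are irrational. The cubic discriminant is Δ = 21424 > 0, so there are three distinct real roots. p(-7) = -22 and p(-6) = 28 have opposite signs, so a root lies in (-7, -6); Newton's method refines it to λ ≈ -6.6283. p(-1) = 8 and p(0) = -8 have opposite signs, so a root lies in (-1, 0); Newton's method refines it to λ ≈ -0.5532. p(2) = -4 and p(3) = 28 have opposite signs, so a root lies in (2, 3); Newton's method refines it to λ ≈ 2.1816. Check (Vieta): the three roots sum to -5, matching tr M = -5.
Thus the eigenvalues (to 4 decimals) are -6.6283 (modulus 6.6283); -0.5532 (modulus 0.5532); 2.1816 (modulus 2.1816). The spectral radius is the largest modulus: r(A) ≈ 6.6283. (Cross-check: r(A) ≤ ||A||_2 ≈ 7.778; equality holds whenever A is normal, though it can also hold for some non-normal A.)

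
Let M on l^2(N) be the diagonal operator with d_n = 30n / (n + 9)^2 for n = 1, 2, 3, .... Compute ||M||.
||M|| = 5/6 (attained at n = 9)

For M diagonal, ||M|| = sup_n |d_n|. Treat f(x) = 30x / (x + 9)^2 for real x > 0. By the quotient rule, f'(x) = 30(9 - x)/(x + 9)^3, which is positive for x < 9 and negative for x > 9. So f has a unique maximum at x = 9, and since 9 is a positive integer, the supremum over n ≥ 1 is attained at n = 9: d_9 = 30·9/(9 + 9)^2 = 30·9/324 = 5/6. Hence ||M|| = 5/6.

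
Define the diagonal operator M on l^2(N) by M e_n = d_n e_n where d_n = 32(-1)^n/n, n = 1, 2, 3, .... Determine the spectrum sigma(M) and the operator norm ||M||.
sigma(M) = {32(-1)^n/n : n ≥ 1} ∪ {0}; ||M|| = 32

A bounded diagonal operator on l^2 with diagonal entries d_n has spectrum equal to the closure of {d_n : n ≥ 1}: every d_n is an eigenvalue (with eigenvector e_n), so {d_n} ⊂ sigma(M); the spectrum is closed, so its closure is too; and for lambda not in the closure, (M - lambda I) has bounded inverse (the diagonal entries 1/(d_n - lambda) are bounded). For our sequence d_n = 32(-1)^n/n, n = 1, 2, 3, ...:
  - {d_n} = {32(-1)^n/n : n ≥ 1}; the only limit point is 0
  - closure = {32(-1)^n/n : n ≥ 1} ∪ {0}
For the norm: a diagonal operator has ||M|| = sup_n |d_n|. Here |d_n| = 32/n is decreasing, so sup_n |d_n| = |d_1| = 32. So ||M|| = 32.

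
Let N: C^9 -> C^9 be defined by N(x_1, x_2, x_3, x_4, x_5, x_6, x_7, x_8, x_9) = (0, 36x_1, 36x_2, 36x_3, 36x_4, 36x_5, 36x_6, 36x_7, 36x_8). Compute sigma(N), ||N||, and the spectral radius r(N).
sigma(N) = {0}; ||N|| = 36; r(N) = 0. (N is nilpotent with N^9 = 0.)

On C^9, N is a strictly lower-triangular matrix with 36 on the subdiagonal and zeros elsewhere, so its characteristic polynomial is lambda^9 and every eigenvalue is 0: sigma(N) = {0}. For the operator norm, N e_i = 36e_{i+1} for i = 1, ..., 8 and N e_9 = 0, so the singular values of N are 36 (with multiplicity 8) and 0; hence ||N|| = 36. The spectral radius r(N) = max|lambda| = 0. Note ||N|| > r(N) — characteristic of non-normal nilpotent operators. Indeed N^9 = 0.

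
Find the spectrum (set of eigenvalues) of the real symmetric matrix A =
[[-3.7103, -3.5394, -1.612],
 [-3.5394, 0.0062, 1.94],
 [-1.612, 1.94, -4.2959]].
sigma(A) ≈ {-6, -5, 3}

A is real symmetric, so its spectrum consists of real eigenvalues. Expanding the characteristic polynomial of the displayed matrix gives
  det(λ I - A) = p(λ) = λ^3 + (8)λ^2 + (-3)λ + (-90).
Solving p(λ) = 0 yields eigenvalues ≈ -6, -5, 3. (A is shown rounded to 4 decimals, so these recover the underlying integer eigenvalues to within that precision.)
Verification: the trace of A = -8 equals the sum of eigenvalues -8, and det(A) ≈ 90.0004 matches the eigenvalue product 90.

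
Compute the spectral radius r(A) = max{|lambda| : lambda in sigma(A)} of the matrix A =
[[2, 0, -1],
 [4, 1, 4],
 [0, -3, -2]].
r(A) ≈ 3.4971

The eigenvalues of A are the roots of its characteristic polynomial. With M = A (coefficients from the trace, the sum of principal 2x2 minors, and det A):
  p(λ) = det(λ I - M) = λ^3 - λ^2 + 8λ - 32.
No integer candidate from the rational root theorem (±divisors of 32) is a root, so the roots are irrational. The cubic discriminant is Δ = -25152 < 0, so there is one real root and a complex-conjugate pair. p(2) = -12 and p(3) = 10 have opposite signs, so a root lies in (2, 3); Newton's method refines it to λ ≈ 2.6166. Dividing out (λ - (2.6166)) leaves approximately λ^2 + 1.6166λ + 12.2298. For λ^2 + 1.6166λ + 12.2298 the discriminant is -46.306. It is negative, so the remaining roots are the complex-conjugate pair λ ≈ -0.8083 ± 3.4024i. Their product equals the constant term, so |λ|^2 ≈ 12.2298 and |λ| ≈ 3.4971.
Thus the eigenvalues (to 4 decimals) are 2.6166 (modulus 2.6166); -0.8083 ± 3.4024i (modulus 3.4971). The spectral radius is the largest modulus: r(A) ≈ 3.4971. (Cross-check: r(A) ≤ ||A||_2 ≈ 6.1737; equality holds whenever A is normal, though it can also hold for some non-normal A.)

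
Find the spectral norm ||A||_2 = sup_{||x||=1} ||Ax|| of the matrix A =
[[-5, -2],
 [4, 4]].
||A||_2 = sqrt((61 + sqrt(3145))/2) ≈ 7.6512 (= sqrt(largest eigenvalue of A^T A))

||A||_2 = sigma_max(A) = sqrt(lambda_max(A^T A)). Form the symmetric matrix M = A^T A =
[[41, 26],
 [26, 20]].
Its characteristic polynomial (trace, determinant of M give the coefficients) is
  p(λ) = det(λ I - M) = λ^2 - 61λ + 144.
For λ^2 - 61λ + 144 the discriminant is 3145. It is nonnegative but not a perfect square, so the roots are real and irrational: λ = (61 ± sqrt(3145))/2 ≈ 58.5401, 2.4599.
So the eigenvalues of A^T A are ≈ 2.4599, 58.5401 (all ≥ 0, as they must be for A^T A). The largest is λ_max = (61 + sqrt(3145))/2 ≈ 58.5401, hence ||A||_2 = sqrt(λ_max) = sqrt((61 + sqrt(3145))/2) ≈ 7.6512.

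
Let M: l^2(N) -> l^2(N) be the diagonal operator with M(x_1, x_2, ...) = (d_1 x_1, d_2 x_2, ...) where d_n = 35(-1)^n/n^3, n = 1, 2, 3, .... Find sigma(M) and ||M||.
sigma(M) = {35(-1)^n/n^3 : n ≥ 1} ∪ {0}; ||M|| = 35

A bounded diagonal operator on l^2 with diagonal entries d_n has spectrum equal to the closure of {d_n : n ≥ 1}: every d_n is an eigenvalue (with eigenvector e_n), so {d_n} ⊂ sigma(M); the spectrum is closed, so its closure is too; and for lambda not in the closure, (M - lambda I) has bounded inverse (the diagonal entries 1/(d_n - lambda) are bounded). For our sequence d_n = 35(-1)^n/n^3, n = 1, 2, 3, ...:
  - {d_n} = {35(-1)^n/n^3 : n ≥ 1}; the only limit point is 0
  - closure = {35(-1)^n/n^3 : n ≥ 1} ∪ {0}
For the norm: a diagonal operator has ||M|| = sup_n |d_n|. Here |d_n| = 35/n^3 is decreasing, so sup_n |d_n| = |d_1| = 35. So ||M|| = 35.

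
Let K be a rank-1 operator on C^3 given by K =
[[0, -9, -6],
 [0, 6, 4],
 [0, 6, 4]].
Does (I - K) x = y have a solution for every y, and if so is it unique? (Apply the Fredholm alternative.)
(I - K) is invertible (det(I - K) = -9 ≠ 0), so for every y in C^3 the equation (I - K) x = y has a unique solution.

K has rank 1, so it is an outer product K = u v^T: every row of K is a multiple of one row vector. Reading off the entries, u = (-3, 2, 2) and v = (0, 3, 2) (row i of K equals u_i·v^T). A rank-one matrix u v^T satisfies K u = u (v·u) and kills the (2)-dimensional subspace v^⊥, so its characteristic polynomial is lambda^2 (lambda - v·u) with v·u = tr K = 10. Hence the eigenvalues of I - K are 1 (multiplicity 2) and 1 - (10) = -9, so det(I - K) = -9. (Direct check: I - K =
[[1, 9, 6],
 [0, -5, -4],
 [0, -6, -3]]
has determinant -9.) The finite-dimensional Fredholm alternative says: either (I - K) is invertible, or ker(I - K) ≠ {0} and then range(I - K) = ker((I - K)^*)^⊥, with dim ker(I - K) = dim ker((I - K)^*). Since det(I - K) ≠ 0, 1 is not an eigenvalue of K and ker(I - K) = {0}, so we are in the first case: for every y there is a unique x = (I - K)^(-1) y. Explicitly, by the Sherman–Morrison formula, (I - u v^T)^(-1) = I + u v^T/(1 - v·u), i.e. (I - K)^(-1) = I + K/(-9).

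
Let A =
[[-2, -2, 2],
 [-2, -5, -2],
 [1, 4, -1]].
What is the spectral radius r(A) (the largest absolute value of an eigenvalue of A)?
r(A) ≈ 5.2526

The eigenvalues of A are the roots of its characteristic polynomial. With M = A (coefficients from the trace, the sum of principal 2x2 minors, and det A):
  p(λ) = det(λ I - M) = λ^3 + 8λ^2 + 19λ + 24.
No integer candidate from the rational root theorem (±divisors of 24) is a root, so the roots are irrational. The cubic discriminant is Δ = -3372 < 0, so there is one real root and a complex-conjugate pair. p(-6) = -18 and p(-5) = 4 have opposite signs, so a root lies in (-6, -5); Newton's method refines it to λ ≈ -5.2526. Dividing out (λ - (-5.2526)) leaves approximately λ^2 + 2.7474λ + 4.5691. For λ^2 + 2.7474λ + 4.5691 the discriminant is -10.7286. It is negative, so the remaining roots are the complex-conjugate pair λ ≈ -1.3737 ± 1.6377i. Their product equals the constant term, so |λ|^2 ≈ 4.5691 and |λ| ≈ 2.1376.
Thus the eigenvalues (to 4 decimals) are -5.2526 (modulus 5.2526); -1.3737 ± 1.6377i (modulus 2.1376). The spectral radius is the largest modulus: r(A) ≈ 5.2526. (Cross-check: r(A) ≤ ||A||_2 ≈ 7.2461; equality holds whenever A is normal, though it can also hold for some non-normal A.)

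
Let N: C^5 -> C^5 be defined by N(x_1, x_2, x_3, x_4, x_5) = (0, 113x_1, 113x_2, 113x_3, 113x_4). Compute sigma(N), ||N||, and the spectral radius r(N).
sigma(N) = {0}; ||N|| = 113; r(N) = 0. (N is nilpotent with N^5 = 0.)

On C^5, N is a strictly lower-triangular matrix with 113 on the subdiagonal and zeros elsewhere, so its characteristic polynomial is lambda^5 and every eigenvalue is 0: sigma(N) = {0}. For the operator norm, N e_i = 113e_{i+1} for i = 1, ..., 4 and N e_5 = 0, so the singular values of N are 113 (with multiplicity 4) and 0; hence ||N|| = 113. The spectral radius r(N) = max|lambda| = 0. Note ||N|| > r(N) — characteristic of non-normal nilpotent operators. Indeed N^5 = 0.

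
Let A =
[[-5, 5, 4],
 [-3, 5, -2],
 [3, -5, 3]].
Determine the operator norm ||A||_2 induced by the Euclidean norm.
||A||_2 ≈ 10.7839 (= sqrt(largest eigenvalue of A^T A))

||A||_2 = sigma_max(A) = sqrt(lambda_max(A^T A)). Form the symmetric matrix M = A^T A =
[[43, -55, -5],
 [-55, 75, -5],
 [-5, -5, 29]].
Its characteristic polynomial (trace, sum of principal 2x2 minors, determinant of M give the coefficients) is
  p(λ) = det(λ I - M) = λ^3 - 147λ^2 + 3572λ - 100.
No integer candidate from the rational root theorem (±divisors of 100) is a root, so the roots are irrational. The cubic discriminant is Δ = 93084258064 > 0, so there are three distinct real roots. p(0) = -100 and p(1) = 3326 have opposite signs, so a root lies in (0, 1); Newton's method refines it to λ ≈ 0.028. p(30) = 1760 and p(31) = -844 have opposite signs, so a root lies in (30, 31); Newton's method refines it to λ ≈ 30.6805. p(116) = -2884 and p(117) = 7154 have opposite signs, so a root lies in (116, 117); Newton's method refines it to λ ≈ 116.2915. Check (Vieta): the three roots sum to 147, matching tr M = 147.
So the eigenvalues of A^T A are ≈ 0.028, 30.6805, 116.2915 (all ≥ 0, as they must be for A^T A). The largest is λ_max ≈ 116.2915, hence ||A||_2 = sqrt(λ_max) ≈ 10.7839.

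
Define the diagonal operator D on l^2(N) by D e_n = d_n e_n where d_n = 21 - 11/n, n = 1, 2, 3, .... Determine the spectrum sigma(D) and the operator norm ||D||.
sigma(D) = {21 - 11/n : n ≥ 1} ∪ {21}; ||D|| = 21

A bounded diagonal operator on l^2 with diagonal entries d_n has spectrum equal to the closure of {d_n : n ≥ 1}: every d_n is an eigenvalue (with eigenvector e_n), so {d_n} ⊂ sigma(D); the spectrum is closed, so its closure is too; and for lambda not in the closure, (D - lambda I) has bounded inverse (the diagonal entries 1/(d_n - lambda) are bounded). For our sequence d_n = 21 - 11/n, n = 1, 2, 3, ...:
  - {d_n} = {21 - 11/n : n ≥ 1}; the only limit point is 21
  - closure = {21 - 11/n : n ≥ 1} ∪ {21}
For the norm: a diagonal operator has ||D|| = sup_n |d_n|. Here d_n = 21 - 11/n increases monotonically from d_1 = 10 toward 21, with all terms in [10, 21); so sup_n |d_n| = 21 (the supremum is the limit, not attained). So ||D|| = 21.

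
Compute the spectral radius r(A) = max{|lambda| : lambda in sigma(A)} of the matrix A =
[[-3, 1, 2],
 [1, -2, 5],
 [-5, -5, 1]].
r(A) ≈ 5.819

The eigenvalues of A are the roots of its characteristic polynomial. With M = A (coefficients from the trace, the sum of principal 2x2 minors, and det A):
  p(λ) = det(λ I - M) = λ^3 + 4λ^2 + 35λ + 125.
No integer candidate from the rational root theorem (±divisors of 125) is a root, so the roots are irrational. The cubic discriminant is Δ = -290775 < 0, so there is one real root and a complex-conjugate pair. p(-4) = -15 and p(-3) = 29 have opposite signs, so a root lies in (-4, -3); Newton's method refines it to λ ≈ -3.6915. Dividing out (λ - (-3.6915)) leaves approximately λ^2 + 0.3085λ + 33.8613. For λ^2 + 0.3085λ + 33.8613 the discriminant is -135.35. It is negative, so the remaining roots are the complex-conjugate pair λ ≈ -0.1542 ± 5.817i. Their product equals the constant term, so |λ|^2 ≈ 33.8613 and |λ| ≈ 5.819.
Thus the eigenvalues (to 4 decimals) are -3.6915 (modulus 3.6915); -0.1542 ± 5.817i (modulus 5.819). The spectral radius is the largest modulus: r(A) ≈ 5.819. (Cross-check: r(A) ≤ ||A||_2 ≈ 7.6664; equality holds whenever A is normal, though it can also hold for some non-normal A.)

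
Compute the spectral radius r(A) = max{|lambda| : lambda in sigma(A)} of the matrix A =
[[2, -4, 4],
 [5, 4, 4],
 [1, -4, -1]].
r(A) ≈ 7.0441

The eigenvalues of A are the roots of its characteristic polynomial. With M = A (coefficients from the trace, the sum of principal 2x2 minors, and det A):
  p(λ) = det(λ I - M) = λ^3 - 5λ^2 + 34λ + 108.
No integer candidate from the rational root theorem (±divisors of 108) is a root, so the roots are irrational. The cubic discriminant is Δ = -719724 < 0, so there is one real root and a complex-conjugate pair. p(-3) = -66 and p(-2) = 12 have opposite signs, so a root lies in (-3, -2); Newton's method refines it to λ ≈ -2.1765. Dividing out (λ - (-2.1765)) leaves approximately λ^2 - 7.1765λ + 49.62. For λ^2 - 7.1765λ + 49.62 the discriminant is -146.9774. It is negative, so the remaining roots are the complex-conjugate pair λ ≈ 3.5883 ± 6.0617i. Their product equals the constant term, so |λ|^2 ≈ 49.62 and |λ| ≈ 7.0441.
Thus the eigenvalues (to 4 decimals) are -2.1765 (modulus 2.1765); 3.5883 ± 6.0617i (modulus 7.0441). The spectral radius is the largest modulus: r(A) ≈ 7.0441. (Cross-check: r(A) ≤ ||A||_2 ≈ 7.9516; equality holds whenever A is normal, though it can also hold for some non-normal A.)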